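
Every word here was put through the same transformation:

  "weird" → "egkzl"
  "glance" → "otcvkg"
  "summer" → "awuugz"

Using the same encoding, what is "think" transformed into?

The rule splits by letter class: vowels +2, consonants +8.
On think: t(cons)+8=b, h(cons)+8=p, i(vowel)+2=k, n(cons)+8=v, k(cons)+8=s.

bpkvs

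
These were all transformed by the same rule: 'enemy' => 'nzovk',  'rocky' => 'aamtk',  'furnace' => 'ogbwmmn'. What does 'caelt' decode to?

A repeating key of period 3 is used — shifts +9, +12, +10 over and over.
Reversing it on caelt: c−9=t, a−12=o, e−10=u, l−9=c, t−12=h.

touch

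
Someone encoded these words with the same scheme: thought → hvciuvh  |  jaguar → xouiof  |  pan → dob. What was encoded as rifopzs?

It's a constant shift of +14 (ROT14).
Decoding rifopzs: r−14=d, i−14=u, f−14=r, o−14=a, p−14=b, z−14=l, s−14=e.

durable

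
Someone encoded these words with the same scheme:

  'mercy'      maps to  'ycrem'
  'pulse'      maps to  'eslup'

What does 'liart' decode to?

trail

The word is simply reversed.
Undoing it on liart: then reverse → trail.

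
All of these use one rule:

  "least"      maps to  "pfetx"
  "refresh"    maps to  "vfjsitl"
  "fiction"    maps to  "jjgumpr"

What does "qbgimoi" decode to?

machine

Shifts by position in least: pos 0: l→p (+4), pos 1: e→f (+1), pos 2: a→e (+4), pos 3: s→t (+1) — repeating every 2. The shifts repeat in a cycle of length 2: positions 0,1,… shift by +4, +1, then the pattern repeats.
Reversing it on qbgimoi: q−4=m, b−1=a, g−4=c, i−1=h, m−4=i, o−1=n, i−4=e.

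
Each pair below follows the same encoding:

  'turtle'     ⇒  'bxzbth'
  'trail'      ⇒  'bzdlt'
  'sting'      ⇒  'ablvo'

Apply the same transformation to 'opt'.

rxb

The shift depends on letter class: consonant t→b is +8, but vowel u→x is +3. The rule splits by letter class: vowels +3, consonants +8.
Applying it to opt: o(vowel)+3=r, p(cons)+8=x, t(cons)+8=b.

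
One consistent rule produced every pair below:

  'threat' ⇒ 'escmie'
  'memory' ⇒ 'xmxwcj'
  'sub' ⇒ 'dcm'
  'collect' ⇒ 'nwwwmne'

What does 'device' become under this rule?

Vowels shift forward by 8 and consonants shift forward by 11.
On device: d(cons)+11=o, e(vowel)+8=m, v(cons)+11=g, i(vowel)+8=q, c(cons)+11=n, e(vowel)+8=m.

omgqnm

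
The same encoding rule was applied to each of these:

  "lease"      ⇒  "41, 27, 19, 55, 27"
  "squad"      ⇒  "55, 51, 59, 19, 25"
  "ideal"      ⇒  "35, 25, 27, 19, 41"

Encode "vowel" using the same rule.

With a=1..z=26, the number is 2·pos + 17.
Applying it to vowel: v=22→61, o=15→47, w=23→63, e=5→27, l=12→41.

61, 47, 63, 27, 41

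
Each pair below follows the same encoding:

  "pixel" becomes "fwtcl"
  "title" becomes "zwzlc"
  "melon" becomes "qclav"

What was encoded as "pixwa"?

radio

p(15)→f(5) and i(8)→w(22) fit y≡5x+8 (mod 26); the inverse of 5 mod 26 is 21. Treating letters as 0–25, the rule is x ↦ 5x + 8 (mod 26).
Reversing it on pixwa: p(15)→21·(15−8)≡17=r; i(8)→21·(8−8)≡0=a; x(23)→21·(23−8)≡3=d; w(22)→21·(22−8)≡8=i; a(0)→21·(0−8)≡14=o (all mod 26).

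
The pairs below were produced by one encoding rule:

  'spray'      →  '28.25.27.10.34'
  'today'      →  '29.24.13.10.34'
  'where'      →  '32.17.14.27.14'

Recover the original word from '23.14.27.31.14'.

nerve

Letters become their 1-based position plus 9 (so a→10, b→11, …).
Undoing it on 23.14.27.31.14: 23→(23−9)÷1=14=n, 14→(14−9)÷1=5=e, 27→(27−9)÷1=18=r, 31→(31−9)÷1=22=v, 14→(14−9)÷1=5=e.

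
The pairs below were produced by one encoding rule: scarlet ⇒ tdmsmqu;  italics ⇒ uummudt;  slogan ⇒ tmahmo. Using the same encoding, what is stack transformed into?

tumdl

The shift depends on letter class: consonant s→t is +1, but vowel a→m is +12. The rule splits by letter class: vowels +12, consonants +1.
On stack: s(cons)+1=t, t(cons)+1=u, a(vowel)+12=m, c(cons)+1=d, k(cons)+1=l.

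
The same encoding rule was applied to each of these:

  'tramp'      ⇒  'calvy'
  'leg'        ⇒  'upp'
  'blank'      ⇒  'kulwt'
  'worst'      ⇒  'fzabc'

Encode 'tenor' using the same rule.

cpwza

The shift depends on letter class: consonant t→c is +9, but vowel a→l is +11. Vowels shift forward by 11 and consonants shift forward by 9.
For tenor: t(cons)+9=c, e(vowel)+11=p, n(cons)+9=w, o(vowel)+11=z, r(cons)+9=a.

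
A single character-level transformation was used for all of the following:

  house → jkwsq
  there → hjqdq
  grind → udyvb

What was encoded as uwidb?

Each letter's alphabet position (a=0..z=25) is mapped through 15·x+8 mod 26 — an affine cipher.
Undoing it on uwidb: u(20)→7·(20−8)≡6=g; w(22)→7·(22−8)≡20=u; i(8)→7·(8−8)≡0=a; d(3)→7·(3−8)≡17=r; b(1)→7·(1−8)≡3=d (all mod 26).

guard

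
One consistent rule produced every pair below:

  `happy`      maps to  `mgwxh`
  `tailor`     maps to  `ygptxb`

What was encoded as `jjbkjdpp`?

In happy: h→m is +5, a→g is +6, p→w is +7, p→x is +8 — the shift increases by 1 each position. Letter i (0-indexed) is shifted by i+5, so successive shifts are 5, 6, 7, ….
Decoding jjbkjdpp: j−5=e, j−6=d, b−7=u, k−8=c, j−9=a, d−10=t, p−11=e, p−12=d.

educated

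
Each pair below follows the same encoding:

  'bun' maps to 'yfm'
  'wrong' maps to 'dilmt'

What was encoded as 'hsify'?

shrub

This is the alphabet-reversal cipher (Atbash): a becomes z, b becomes y, etc.
Reversing it on hsify: h↔s, s↔h, i↔r, f↔u, y↔b.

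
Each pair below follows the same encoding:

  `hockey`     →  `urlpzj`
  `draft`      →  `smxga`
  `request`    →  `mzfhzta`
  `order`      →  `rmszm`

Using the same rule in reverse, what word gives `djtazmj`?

Each letter's alphabet position (a=0..z=25) is mapped through 7·x+23 mod 26 — an affine cipher.
Undoing it on djtazmj: d(3)→15·(3−23)≡12=m; j(9)→15·(9−23)≡24=y; t(19)→15·(19−23)≡18=s; a(0)→15·(0−23)≡19=t; z(25)→15·(25−23)≡4=e; m(12)→15·(12−23)≡17=r; j(9)→15·(9−23)≡24=y (all mod 26).

mystery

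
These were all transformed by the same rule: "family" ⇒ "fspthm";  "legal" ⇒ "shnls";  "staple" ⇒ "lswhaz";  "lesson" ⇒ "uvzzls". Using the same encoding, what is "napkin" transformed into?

The word is reversed, then every letter is shifted forward by 7.
Applying it to napkin: reverse → nikpan; then shift: n+7=u, i+7=p, k+7=r, p+7=w, a+7=h, n+7=u.

uprwhu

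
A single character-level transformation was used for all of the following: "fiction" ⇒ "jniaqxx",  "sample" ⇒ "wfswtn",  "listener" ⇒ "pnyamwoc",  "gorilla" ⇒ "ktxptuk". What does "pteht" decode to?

In fiction: f→j is +4, i→n is +5, c→i is +6, t→a is +7 — the shift increases by 1 each position. The shift increases by 1 at each position, starting from +4: 4, 5, 6, ….
Decoding pteht: p−4=l, t−5=o, e−6=y, h−7=a, t−8=l.

loyal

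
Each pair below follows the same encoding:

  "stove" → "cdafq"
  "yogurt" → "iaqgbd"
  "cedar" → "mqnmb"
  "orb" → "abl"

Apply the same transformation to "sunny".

The shift depends on letter class: consonant s→c is +10, but vowel o→a is +12. Two shifts are in play — +12 for a/e/i/o/u, +10 for every other letter.
Applying it to sunny: s(cons)+10=c, u(vowel)+12=g, n(cons)+10=x, n(cons)+10=x, y(cons)+10=i.

cgxxi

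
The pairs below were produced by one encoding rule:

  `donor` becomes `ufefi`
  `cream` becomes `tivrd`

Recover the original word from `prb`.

yak

Compare letters: d→u is +17, o→f is +17, n→e is +17 — a constant shift. Every letter moves 17 places later in the alphabet, wrapping around z→a.
Undoing it on prb: p−17=y, r−17=a, b−17=k.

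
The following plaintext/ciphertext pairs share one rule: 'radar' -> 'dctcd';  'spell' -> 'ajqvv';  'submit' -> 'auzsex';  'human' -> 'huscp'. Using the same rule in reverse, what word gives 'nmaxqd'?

This is an affine cipher: with a=0,…,z=25, each position x becomes (23x+2) mod 26.
Reversing it on nmaxqd: n(13)→17·(13−2)≡5=f; m(12)→17·(12−2)≡14=o; a(0)→17·(0−2)≡18=s; x(23)→17·(23−2)≡19=t; q(16)→17·(16−2)≡4=e; d(3)→17·(3−2)≡17=r (all mod 26).

foster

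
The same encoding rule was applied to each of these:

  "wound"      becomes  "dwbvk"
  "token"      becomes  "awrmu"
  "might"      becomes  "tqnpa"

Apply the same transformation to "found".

The shifts repeat in a cycle of length 2: positions 0,1,… shift by +7, +8, then the pattern repeats.
On found: f+7=m, o+8=w, u+7=b, n+8=v, d+7=k.

mwbvk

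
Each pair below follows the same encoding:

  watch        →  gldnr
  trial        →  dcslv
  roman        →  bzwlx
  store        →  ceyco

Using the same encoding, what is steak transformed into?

ceolu

A repeating key of period 2 is used — shifts +10, +11 over and over.
On steak: s+10=c, t+11=e, e+10=o, a+11=l, k+10=u.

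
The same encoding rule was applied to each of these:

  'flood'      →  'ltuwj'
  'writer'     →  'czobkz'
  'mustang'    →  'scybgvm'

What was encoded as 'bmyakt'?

Shifts by position in flood: pos 0: f→l (+6), pos 1: l→t (+8), pos 2: o→u (+6), pos 3: o→w (+8) — repeating every 2. It's a Vigenère-style cipher with numeric key [6,8]: position i shifts by key[i mod 2].
Undoing it on bmyakt: b−6=v, m−8=e, y−6=s, a−8=s, k−6=e, t−8=l.

vessel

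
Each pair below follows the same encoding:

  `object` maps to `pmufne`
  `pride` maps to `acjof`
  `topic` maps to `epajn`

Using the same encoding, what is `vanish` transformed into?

Vowels shift forward by 1 and consonants shift forward by 11.
Applying it to vanish: v(cons)+11=g, a(vowel)+1=b, n(cons)+11=y, i(vowel)+1=j, s(cons)+11=d, h(cons)+11=s.

gbyjds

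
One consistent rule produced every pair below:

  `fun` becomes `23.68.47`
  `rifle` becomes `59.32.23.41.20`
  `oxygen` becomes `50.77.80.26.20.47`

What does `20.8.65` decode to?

eat

f(#6)→23 and u(#21)→68: differences scale by 3, so n = 3·pos + 5. With a=1..z=26, the number is 3·pos + 5.
Undoing it on 20.8.65: 20→(20−5)÷3=5=e, 8→(8−5)÷3=1=a, 65→(65−5)÷3=20=t.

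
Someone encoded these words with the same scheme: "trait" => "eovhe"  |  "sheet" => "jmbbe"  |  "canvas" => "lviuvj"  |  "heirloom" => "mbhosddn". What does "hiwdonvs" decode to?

t(19)→e(4) and r(17)→o(14) fit y≡21x+21 (mod 26); the inverse of 21 mod 26 is 5. Treating letters as 0–25, the rule is x ↦ 21x + 21 (mod 26).
Decoding hiwdonvs: h(7)→5·(7−21)≡8=i; i(8)→5·(8−21)≡13=n; w(22)→5·(22−21)≡5=f; d(3)→5·(3−21)≡14=o; o(14)→5·(14−21)≡17=r; n(13)→5·(13−21)≡12=m; v(21)→5·(21−21)≡0=a; s(18)→5·(18−21)≡11=l (all mod 26).

informal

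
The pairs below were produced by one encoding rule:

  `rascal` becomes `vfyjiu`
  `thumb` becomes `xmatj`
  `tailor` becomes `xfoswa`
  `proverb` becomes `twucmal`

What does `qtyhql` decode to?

mosaic

The shift increases by 1 at each position, starting from +4: 4, 5, 6, ….
Decoding qtyhql: q−4=m, t−5=o, y−6=s, h−7=a, q−8=i, l−9=c.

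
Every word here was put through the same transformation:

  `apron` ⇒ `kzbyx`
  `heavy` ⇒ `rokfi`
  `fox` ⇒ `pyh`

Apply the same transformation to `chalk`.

mrkvu

Each letter is shifted forward by 10 in the alphabet (a Caesar shift of +10).
For chalk: c+10=m, h+10=r, a+10=k, l+10=v, k+10=u.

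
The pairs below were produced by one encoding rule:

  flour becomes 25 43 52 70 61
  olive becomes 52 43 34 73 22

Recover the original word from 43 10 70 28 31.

laugh

f(#6)→25 and l(#12)→43: differences scale by 3, so n = 3·pos + 7. The formula is n = 3×(alphabet index, a=1) + 7.
Undoing it on 43 10 70 28 31: 43→(43−7)÷3=12=l, 10→(10−7)÷3=1=a, 70→(70−7)÷3=21=u, 28→(28−7)÷3=7=g, 31→(31−7)÷3=8=h.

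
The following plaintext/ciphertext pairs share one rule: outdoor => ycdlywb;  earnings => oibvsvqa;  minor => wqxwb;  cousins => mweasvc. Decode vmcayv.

lesson

Shifts by position in outdoor: pos 0: o→y (+10), pos 1: u→c (+8), pos 2: t→d (+10), pos 3: d→l (+8) — repeating every 2. The shifts repeat in a cycle of length 2: positions 0,1,… shift by +10, +8, then the pattern repeats.
Reversing it on vmcayv: v−10=l, m−8=e, c−10=s, a−8=s, y−10=o, v−8=n.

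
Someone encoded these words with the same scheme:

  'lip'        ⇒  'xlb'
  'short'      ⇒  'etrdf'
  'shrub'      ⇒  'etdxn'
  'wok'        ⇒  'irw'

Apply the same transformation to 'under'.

The shift depends on letter class: consonant l→x is +12, but vowel i→l is +3. The rule splits by letter class: vowels +3, consonants +12.
For under: u(vowel)+3=x, n(cons)+12=z, d(cons)+12=p, e(vowel)+3=h, r(cons)+12=d.

xzphd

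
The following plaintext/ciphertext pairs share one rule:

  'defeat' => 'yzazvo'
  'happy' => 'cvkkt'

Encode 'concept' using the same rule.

Each letter is shifted forward by 21 in the alphabet (a Caesar shift of +21).
Applying it to concept: c+21=x, o+21=j, n+21=i, c+21=x, e+21=z, p+21=k, t+21=o.

xjixzko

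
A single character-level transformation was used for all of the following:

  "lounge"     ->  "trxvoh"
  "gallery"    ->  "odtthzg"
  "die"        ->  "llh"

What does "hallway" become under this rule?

pdttedg

The rule splits by letter class: vowels +3, consonants +8.
For hallway: h(cons)+8=p, a(vowel)+3=d, l(cons)+8=t, l(cons)+8=t, w(cons)+8=e, a(vowel)+3=d, y(cons)+8=g.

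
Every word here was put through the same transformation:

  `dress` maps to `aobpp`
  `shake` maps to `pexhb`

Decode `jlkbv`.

Compare letters: d→a is +23, r→o is +23, e→b is +23 — a constant shift. Every letter moves 23 places later in the alphabet, wrapping around z→a.
Undoing it on jlkbv: j−23=m, l−23=o, k−23=n, b−23=e, v−23=y.

money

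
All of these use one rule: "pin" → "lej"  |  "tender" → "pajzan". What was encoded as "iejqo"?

This is a Caesar cipher with shift 22.
Decoding iejqo: i−22=m, e−22=i, j−22=n, q−22=u, o−22=s.

minus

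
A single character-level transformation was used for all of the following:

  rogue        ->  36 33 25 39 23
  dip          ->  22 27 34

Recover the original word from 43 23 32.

Letters become their 1-based position plus 18 (so a→19, b→20, …).
Decoding 43 23 32: 43→(43−18)÷1=25=y, 23→(23−18)÷1=5=e, 32→(32−18)÷1=14=n.

yen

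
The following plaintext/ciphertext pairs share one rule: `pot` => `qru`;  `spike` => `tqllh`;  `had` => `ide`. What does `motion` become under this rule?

The shift depends on letter class: consonant p→q is +1, but vowel o→r is +3. The rule splits by letter class: vowels +3, consonants +1.
For motion: m(cons)+1=n, o(vowel)+3=r, t(cons)+1=u, i(vowel)+3=l, o(vowel)+3=r, n(cons)+1=o.

nrulro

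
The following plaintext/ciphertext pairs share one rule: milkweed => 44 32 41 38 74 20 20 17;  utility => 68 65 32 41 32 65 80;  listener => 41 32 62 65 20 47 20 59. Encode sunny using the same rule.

62 68 47 47 80

m(#13)→44 and i(#9)→32: differences scale by 3, so n = 3·pos + 5. Each letter becomes 3×(its alphabet position, a=1..z=26) + 5.
Applying it to sunny: s=19→62, u=21→68, n=14→47, n=14→47, y=25→80.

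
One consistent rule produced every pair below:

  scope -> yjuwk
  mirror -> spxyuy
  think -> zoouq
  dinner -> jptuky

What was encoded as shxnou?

margin

A repeating key of period 2 is used — shifts +6, +7 over and over.
Undoing it on shxnou: s−6=m, h−7=a, x−6=r, n−7=g, o−6=i, u−7=n.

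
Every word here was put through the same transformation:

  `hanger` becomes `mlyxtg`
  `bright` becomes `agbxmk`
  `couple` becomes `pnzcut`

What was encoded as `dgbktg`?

writer

h(7)→m(12) and a(0)→l(11) fit y≡15x+11 (mod 26); the inverse of 15 mod 26 is 7. Treating letters as 0–25, the rule is x ↦ 15x + 11 (mod 26).
Decoding dgbktg: d(3)→7·(3−11)≡22=w; g(6)→7·(6−11)≡17=r; b(1)→7·(1−11)≡8=i; k(10)→7·(10−11)≡19=t; t(19)→7·(19−11)≡4=e; g(6)→7·(6−11)≡17=r (all mod 26).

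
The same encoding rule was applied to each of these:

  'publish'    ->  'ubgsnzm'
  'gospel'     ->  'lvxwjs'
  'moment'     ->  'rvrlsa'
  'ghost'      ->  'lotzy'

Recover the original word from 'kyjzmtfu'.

freshman

Shifts by position in publish: pos 0: p→u (+5), pos 1: u→b (+7), pos 2: b→g (+5), pos 3: l→s (+7) — repeating every 2. A repeating key of period 2 is used — shifts +5, +7 over and over.
Reversing it on kyjzmtfu: k−5=f, y−7=r, j−5=e, z−7=s, m−5=h, t−7=m, f−5=a, u−7=n.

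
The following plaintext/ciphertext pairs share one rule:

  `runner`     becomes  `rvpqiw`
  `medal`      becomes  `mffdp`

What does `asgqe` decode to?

In runner: r→r is +0, u→v is +1, n→p is +2, n→q is +3 — the shift increases by 1 each position. The shift increases by 1 at each position, starting from +0: 0, 1, 2, ….
Decoding asgqe: a−0=a, s−1=r, g−2=e, q−3=n, e−4=a.

arena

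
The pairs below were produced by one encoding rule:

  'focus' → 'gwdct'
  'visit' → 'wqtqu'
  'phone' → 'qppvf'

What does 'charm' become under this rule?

Shifts by position in focus: pos 0: f→g (+1), pos 1: o→w (+8), pos 2: c→d (+1), pos 3: u→c (+8) — repeating every 2. A repeating key of period 2 is used — shifts +1, +8 over and over.
Applying it to charm: c+1=d, h+8=p, a+1=b, r+8=z, m+1=n.

dpbzn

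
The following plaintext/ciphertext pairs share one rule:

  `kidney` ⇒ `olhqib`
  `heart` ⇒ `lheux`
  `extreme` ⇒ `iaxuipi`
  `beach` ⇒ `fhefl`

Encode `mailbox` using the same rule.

Shifts by position in kidney: pos 0: k→o (+4), pos 1: i→l (+3), pos 2: d→h (+4), pos 3: n→q (+3) — repeating every 2. A repeating key of period 2 is used — shifts +4, +3 over and over.
Applying it to mailbox: m+4=q, a+3=d, i+4=m, l+3=o, b+4=f, o+3=r, x+4=b.

qdmofrb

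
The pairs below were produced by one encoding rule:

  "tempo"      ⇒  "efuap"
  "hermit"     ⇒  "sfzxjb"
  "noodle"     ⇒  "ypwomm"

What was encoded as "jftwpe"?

yellow

The shifts repeat in a cycle of length 3: positions 0,1,… shift by +11, +1, +8, then the pattern repeats.
Reversing it on jftwpe: j−11=y, f−1=e, t−8=l, w−11=l, p−1=o, e−8=w.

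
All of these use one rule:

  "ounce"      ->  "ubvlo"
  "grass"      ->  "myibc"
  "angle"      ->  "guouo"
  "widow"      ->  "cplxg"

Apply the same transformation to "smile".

ytquo

Each letter shifts forward by (position + 6), i.e. 6, 7, 8, … — the shift grows by one for each successive letter.
Applying it to smile: s+6=y, m+7=t, i+8=q, l+9=u, e+10=o.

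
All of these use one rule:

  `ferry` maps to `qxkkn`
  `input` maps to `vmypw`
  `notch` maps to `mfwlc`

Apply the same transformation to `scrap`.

f(5)→q(16) and e(4)→x(23) fit y≡19x+25 (mod 26); the inverse of 19 mod 26 is 11. Treating letters as 0–25, the rule is x ↦ 19x + 25 (mod 26).
For scrap: s(18)→19·18+25≡3=d; c(2)→19·2+25≡11=l; r(17)→19·17+25≡10=k; a(0)→19·0+25≡25=z; p(15)→19·15+25≡24=y (all mod 26).

dlkzy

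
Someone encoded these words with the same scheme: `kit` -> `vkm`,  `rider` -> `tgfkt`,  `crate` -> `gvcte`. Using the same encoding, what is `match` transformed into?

Two steps: reverse the string, then apply a Caesar shift of +2.
For match: reverse → hctam; then shift: h+2=j, c+2=e, t+2=v, a+2=c, m+2=o.

jevco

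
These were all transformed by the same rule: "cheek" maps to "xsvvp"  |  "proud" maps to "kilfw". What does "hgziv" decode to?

Each pair mirrors across the alphabet (c↔x, h↔s, e↔v): positions sum to 25. Each letter is replaced by its mirror in the alphabet: a↔z, b↔y, c↔x, and so on (the Atbash cipher).
Reversing it on hgziv: h↔s, g↔t, z↔a, i↔r, v↔e.

stare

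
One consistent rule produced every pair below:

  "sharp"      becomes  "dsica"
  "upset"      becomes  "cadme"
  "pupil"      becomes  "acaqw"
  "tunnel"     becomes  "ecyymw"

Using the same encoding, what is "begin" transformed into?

The shift depends on letter class: consonant s→d is +11, but vowel a→i is +8. The rule splits by letter class: vowels +8, consonants +11.
For begin: b(cons)+11=m, e(vowel)+8=m, g(cons)+11=r, i(vowel)+8=q, n(cons)+11=y.

mmrqy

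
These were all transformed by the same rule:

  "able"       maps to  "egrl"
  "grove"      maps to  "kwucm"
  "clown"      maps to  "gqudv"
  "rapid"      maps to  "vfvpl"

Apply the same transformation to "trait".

In able: a→e is +4, b→g is +5, l→r is +6, e→l is +7 — the shift increases by 1 each position. The shift increases by 1 at each position, starting from +4: 4, 5, 6, ….
Applying it to trait: t+4=x, r+5=w, a+6=g, i+7=p, t+8=b.

xwgpb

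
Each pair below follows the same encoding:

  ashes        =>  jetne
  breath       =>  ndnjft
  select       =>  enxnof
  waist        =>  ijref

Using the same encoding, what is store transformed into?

efxdn

Vowels shift forward by 9 and consonants shift forward by 12.
For store: s(cons)+12=e, t(cons)+12=f, o(vowel)+9=x, r(cons)+12=d, e(vowel)+9=n.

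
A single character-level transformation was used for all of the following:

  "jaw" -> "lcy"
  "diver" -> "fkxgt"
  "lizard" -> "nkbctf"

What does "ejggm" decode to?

This is a Caesar cipher with shift 2.
Reversing it on ejggm: e−2=c, j−2=h, g−2=e, g−2=e, m−2=k.

cheek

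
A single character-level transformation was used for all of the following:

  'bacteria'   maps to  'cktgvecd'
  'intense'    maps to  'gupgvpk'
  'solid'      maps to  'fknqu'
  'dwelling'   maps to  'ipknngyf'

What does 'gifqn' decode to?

The word is reversed, then every letter is shifted forward by 2.
Decoding gifqn: shift back: g−2=e, i−2=g, f−2=d, q−2=o, n−2=l → egdol; then reverse → lodge.

lodge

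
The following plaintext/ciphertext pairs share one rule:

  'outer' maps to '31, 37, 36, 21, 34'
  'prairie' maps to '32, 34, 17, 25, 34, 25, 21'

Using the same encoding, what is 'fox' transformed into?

22, 31, 40

Each letter is replaced by its alphabet position (a=1..z=26) + 16.
On fox: f=6→22, o=15→31, x=24→40.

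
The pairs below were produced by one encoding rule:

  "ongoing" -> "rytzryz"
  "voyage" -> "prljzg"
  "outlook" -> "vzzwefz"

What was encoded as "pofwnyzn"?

conclude

Two steps: reverse the string, then apply a Caesar shift of +11.
Undoing it on pofwnyzn: shift back: p−11=e, o−11=d, f−11=u, w−11=l, n−11=c, y−11=n, z−11=o, n−11=c → edulcnoc; then reverse → conclude.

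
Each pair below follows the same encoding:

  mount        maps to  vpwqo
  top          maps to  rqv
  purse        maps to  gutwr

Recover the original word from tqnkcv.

The word is reversed, then every letter is shifted forward by 2.
Decoding tqnkcv: shift back: t−2=r, q−2=o, n−2=l, k−2=i, c−2=a, v−2=t → roliat; then reverse → tailor.

tailor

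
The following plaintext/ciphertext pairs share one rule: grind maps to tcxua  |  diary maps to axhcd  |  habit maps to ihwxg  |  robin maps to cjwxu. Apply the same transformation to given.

txkpu

Each letter's alphabet position (a=0..z=25) is mapped through 15·x+7 mod 26 — an affine cipher.
For given: g(6)→15·6+7≡19=t; i(8)→15·8+7≡23=x; v(21)→15·21+7≡10=k; e(4)→15·4+7≡15=p; n(13)→15·13+7≡20=u (all mod 26).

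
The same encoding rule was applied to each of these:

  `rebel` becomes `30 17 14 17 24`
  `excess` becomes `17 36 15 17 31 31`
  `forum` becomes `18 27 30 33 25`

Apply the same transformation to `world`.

35 27 30 24 16

r is letter #18 and maps to 30: an offset of 12. Each letter is replaced by its alphabet position (a=1..z=26) + 12.
Applying it to world: w=23→35, o=15→27, r=18→30, l=12→24, d=4→16.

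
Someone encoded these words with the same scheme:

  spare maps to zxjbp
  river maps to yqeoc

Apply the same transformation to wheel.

In spare: s→z is +7, p→x is +8, a→j is +9, r→b is +10 — the shift increases by 1 each position. Letter i (0-indexed) is shifted by i+7, so successive shifts are 7, 8, 9, ….
On wheel: w+7=d, h+8=p, e+9=n, e+10=o, l+11=w.

dpnow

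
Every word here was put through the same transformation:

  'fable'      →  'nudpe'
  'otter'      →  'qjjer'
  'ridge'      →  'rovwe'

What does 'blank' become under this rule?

dpuhg

This is an affine cipher: with a=0,…,z=25, each position x becomes (9x+20) mod 26.
Applying it to blank: b(1)→9·1+20≡3=d; l(11)→9·11+20≡15=p; a(0)→9·0+20≡20=u; n(13)→9·13+20≡7=h; k(10)→9·10+20≡6=g (all mod 26).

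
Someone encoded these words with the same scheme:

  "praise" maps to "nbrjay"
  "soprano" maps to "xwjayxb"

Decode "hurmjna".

readily

The output letters match the input read backwards, each shifted +9: praise reversed is esiarp. Two steps: reverse the string, then apply a Caesar shift of +9.
Decoding hurmjna: shift back: h−9=y, u−9=l, r−9=i, m−9=d, j−9=a, n−9=e, a−9=r → ylidaer; then reverse → readily.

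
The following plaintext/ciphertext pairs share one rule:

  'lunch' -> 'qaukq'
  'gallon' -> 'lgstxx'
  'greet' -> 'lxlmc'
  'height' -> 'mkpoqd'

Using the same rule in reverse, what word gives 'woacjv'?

ritual

Letter i (0-indexed) is shifted by i+5, so successive shifts are 5, 6, 7, ….
Decoding woacjv: w−5=r, o−6=i, a−7=t, c−8=u, j−9=a, v−10=l.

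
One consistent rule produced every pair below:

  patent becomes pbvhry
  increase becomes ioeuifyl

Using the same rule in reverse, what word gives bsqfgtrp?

broccoli

In patent: p→p is +0, a→b is +1, t→v is +2, e→h is +3 — the shift increases by 1 each position. Each letter shifts forward by its position index (0, 1, 2, …) — the shift grows by one for each successive letter.
Undoing it on bsqfgtrp: b−0=b, s−1=r, q−2=o, f−3=c, g−4=c, t−5=o, r−6=l, p−7=i.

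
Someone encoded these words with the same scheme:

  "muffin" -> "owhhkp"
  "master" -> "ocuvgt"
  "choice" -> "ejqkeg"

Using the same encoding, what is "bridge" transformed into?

Compare letters: m→o is +2, u→w is +2, f→h is +2 — a constant shift. This is a Caesar cipher with shift 2.
Applying it to bridge: b+2=d, r+2=t, i+2=k, d+2=f, g+2=i, e+2=g.

dtkfig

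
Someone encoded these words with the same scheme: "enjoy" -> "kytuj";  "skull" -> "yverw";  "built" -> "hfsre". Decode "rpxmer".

The shifts repeat in a cycle of length 3: positions 0,1,… shift by +6, +11, +10, then the pattern repeats.
Decoding rpxmer: r−6=l, p−11=e, x−10=n, m−6=g, e−11=t, r−10=h.

length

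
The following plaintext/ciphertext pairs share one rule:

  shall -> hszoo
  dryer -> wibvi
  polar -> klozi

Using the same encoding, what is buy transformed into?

Each pair mirrors across the alphabet (s↔h, h↔s, a↔z): positions sum to 25. Letters are reflected about the middle of the alphabet (position → 25−position): Atbash.
Applying it to buy: b↔y, u↔f, y↔b.

yfb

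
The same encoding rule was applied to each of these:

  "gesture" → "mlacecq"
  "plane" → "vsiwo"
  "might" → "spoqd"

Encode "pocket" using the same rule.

vvktoe

In gesture: g→m is +6, e→l is +7, s→a is +8, t→c is +9 — the shift increases by 1 each position. The shift increases by 1 at each position, starting from +6: 6, 7, 8, ….
On pocket: p+6=v, o+7=v, c+8=k, k+9=t, e+10=o, t+11=e.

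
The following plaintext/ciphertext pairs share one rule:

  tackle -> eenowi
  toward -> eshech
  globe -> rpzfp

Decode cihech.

Shifts by position in tackle: pos 0: t→e (+11), pos 1: a→e (+4), pos 2: c→n (+11), pos 3: k→o (+4) — repeating every 2. The shifts repeat in a cycle of length 2: positions 0,1,… shift by +11, +4, then the pattern repeats.
Reversing it on cihech: c−11=r, i−4=e, h−11=w, e−4=a, c−11=r, h−4=d.

reward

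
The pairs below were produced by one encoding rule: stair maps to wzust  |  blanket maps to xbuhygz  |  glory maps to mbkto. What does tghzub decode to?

rental

This is an affine cipher: with a=0,…,z=25, each position x becomes (3x+20) mod 26.
Reversing it on tghzub: t(19)→9·(19−20)≡17=r; g(6)→9·(6−20)≡4=e; h(7)→9·(7−20)≡13=n; z(25)→9·(25−20)≡19=t; u(20)→9·(20−20)≡0=a; b(1)→9·(1−20)≡11=l (all mod 26).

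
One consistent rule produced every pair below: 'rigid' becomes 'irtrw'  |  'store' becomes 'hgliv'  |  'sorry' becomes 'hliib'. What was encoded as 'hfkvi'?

super

Each pair mirrors across the alphabet (r↔i, i↔r, g↔t): positions sum to 25. This is the alphabet-reversal cipher (Atbash): a becomes z, b becomes y, etc.
Reversing it on hfkvi: h↔s, f↔u, k↔p, v↔e, i↔r.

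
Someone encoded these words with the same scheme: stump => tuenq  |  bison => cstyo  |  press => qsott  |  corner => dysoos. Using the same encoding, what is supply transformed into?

The shift depends on letter class: consonant s→t is +1, but vowel u→e is +10. Two shifts are in play — +10 for a/e/i/o/u, +1 for every other letter.
Applying it to supply: s(cons)+1=t, u(vowel)+10=e, p(cons)+1=q, p(cons)+1=q, l(cons)+1=m, y(cons)+1=z.

teqqmz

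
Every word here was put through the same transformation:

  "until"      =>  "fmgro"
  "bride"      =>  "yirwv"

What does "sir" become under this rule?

Letters are reflected about the middle of the alphabet (position → 25−position): Atbash.
On sir: s↔h, i↔r, r↔i.

hri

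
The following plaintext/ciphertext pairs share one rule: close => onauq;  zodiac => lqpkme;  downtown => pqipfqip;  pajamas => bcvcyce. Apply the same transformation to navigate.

zchkscfg

A repeating key of period 2 is used — shifts +12, +2 over and over.
On navigate: n+12=z, a+2=c, v+12=h, i+2=k, g+12=s, a+2=c, t+12=f, e+2=g.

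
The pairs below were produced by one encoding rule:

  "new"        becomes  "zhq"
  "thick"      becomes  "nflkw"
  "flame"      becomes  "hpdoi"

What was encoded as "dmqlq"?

Two steps: reverse the string, then apply a Caesar shift of +3.
Decoding dmqlq: shift back: d−3=a, m−3=j, q−3=n, l−3=i, q−3=n → ajnin; then reverse → ninja.

ninja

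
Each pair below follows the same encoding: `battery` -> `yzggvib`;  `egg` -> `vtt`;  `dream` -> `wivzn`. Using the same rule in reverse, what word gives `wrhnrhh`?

Each pair mirrors across the alphabet (b↔y, a↔z, t↔g): positions sum to 25. Each letter is replaced by its mirror in the alphabet: a↔z, b↔y, c↔x, and so on (the Atbash cipher).
Undoing it on wrhnrhh: w↔d, r↔i, h↔s, n↔m, r↔i, h↔s, h↔s.

dismiss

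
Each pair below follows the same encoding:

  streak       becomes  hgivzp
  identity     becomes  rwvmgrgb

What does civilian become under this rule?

xrerorzm

Each pair mirrors across the alphabet (s↔h, t↔g, r↔i): positions sum to 25. Each letter is replaced by its mirror in the alphabet: a↔z, b↔y, c↔x, and so on (the Atbash cipher).
For civilian: c↔x, i↔r, v↔e, i↔r, l↔o, i↔r, a↔z, n↔m.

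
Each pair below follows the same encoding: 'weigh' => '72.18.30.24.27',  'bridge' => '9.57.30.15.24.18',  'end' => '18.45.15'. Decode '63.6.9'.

tab

w(#23)→72 and e(#5)→18: differences scale by 3, so n = 3·pos + 3. With a=1..z=26, the number is 3·pos + 3.
Undoing it on 63.6.9: 63→(63−3)÷3=20=t, 6→(6−3)÷3=1=a, 9→(9−3)÷3=2=b.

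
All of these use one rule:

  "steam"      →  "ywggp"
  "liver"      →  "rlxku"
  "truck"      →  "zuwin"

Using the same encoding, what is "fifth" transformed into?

llhzk

Shifts by position in steam: pos 0: s→y (+6), pos 1: t→w (+3), pos 2: e→g (+2), pos 3: a→g (+6), pos 4: m→p (+3) — repeating every 3. It's a Vigenère-style cipher with numeric key [6,3,2]: position i shifts by key[i mod 3].
On fifth: f+6=l, i+3=l, f+2=h, t+6=z, h+3=k.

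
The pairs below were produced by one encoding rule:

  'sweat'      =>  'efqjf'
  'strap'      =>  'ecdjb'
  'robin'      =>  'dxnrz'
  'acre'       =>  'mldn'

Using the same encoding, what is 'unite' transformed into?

Shifts by position in sweat: pos 0: s→e (+12), pos 1: w→f (+9), pos 2: e→q (+12), pos 3: a→j (+9) — repeating every 2. It's a Vigenère-style cipher with numeric key [12,9]: position i shifts by key[i mod 2].
On unite: u+12=g, n+9=w, i+12=u, t+9=c, e+12=q.

gwucq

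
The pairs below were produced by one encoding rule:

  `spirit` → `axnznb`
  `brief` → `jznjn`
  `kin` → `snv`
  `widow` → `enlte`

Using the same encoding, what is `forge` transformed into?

The shift depends on letter class: consonant s→a is +8, but vowel i→n is +5. Two shifts are in play — +5 for a/e/i/o/u, +8 for every other letter.
On forge: f(cons)+8=n, o(vowel)+5=t, r(cons)+8=z, g(cons)+8=o, e(vowel)+5=j.

ntzoj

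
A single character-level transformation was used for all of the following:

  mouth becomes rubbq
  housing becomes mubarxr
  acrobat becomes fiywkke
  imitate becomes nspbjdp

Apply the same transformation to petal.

ukaiu

In mouth: m→r is +5, o→u is +6, u→b is +7, t→b is +8 — the shift increases by 1 each position. Letter i (0-indexed) is shifted by i+5, so successive shifts are 5, 6, 7, ….
For petal: p+5=u, e+6=k, t+7=a, a+8=i, l+9=u.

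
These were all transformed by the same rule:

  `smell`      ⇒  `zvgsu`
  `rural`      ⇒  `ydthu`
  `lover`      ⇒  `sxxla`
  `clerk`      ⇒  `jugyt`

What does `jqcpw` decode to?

The shifts repeat in a cycle of length 3: positions 0,1,… shift by +7, +9, +2, then the pattern repeats.
Reversing it on jqcpw: j−7=c, q−9=h, c−2=a, p−7=i, w−9=n.

chain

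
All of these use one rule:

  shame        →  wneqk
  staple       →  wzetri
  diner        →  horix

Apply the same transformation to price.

txmgk

Shifts by position in shame: pos 0: s→w (+4), pos 1: h→n (+6), pos 2: a→e (+4), pos 3: m→q (+4), pos 4: e→k (+6) — repeating every 3. It's a Vigenère-style cipher with numeric key [4,6,4]: position i shifts by key[i mod 3].
Applying it to price: p+4=t, r+6=x, i+4=m, c+4=g, e+6=k.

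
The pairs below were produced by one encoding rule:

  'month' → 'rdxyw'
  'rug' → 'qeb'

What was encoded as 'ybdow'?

metro

The output letters match the input read backwards, each shifted +10: month reversed is htnom. Two steps: reverse the string, then apply a Caesar shift of +10.
Decoding ybdow: shift back: y−10=o, b−10=r, d−10=t, o−10=e, w−10=m → ortem; then reverse → metro.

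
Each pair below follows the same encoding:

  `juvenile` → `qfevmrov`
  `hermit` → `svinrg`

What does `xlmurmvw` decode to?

Each pair mirrors across the alphabet (j↔q, u↔f, v↔e): positions sum to 25. This is the alphabet-reversal cipher (Atbash): a becomes z, b becomes y, etc.
Decoding xlmurmvw: x↔c, l↔o, m↔n, u↔f, r↔i, m↔n, v↔e, w↔d.

confined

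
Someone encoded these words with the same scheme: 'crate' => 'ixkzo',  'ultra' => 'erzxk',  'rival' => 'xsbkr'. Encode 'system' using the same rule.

The shift depends on letter class: consonant c→i is +6, but vowel a→k is +10. Vowels shift forward by 10 and consonants shift forward by 6.
On system: s(cons)+6=y, y(cons)+6=e, s(cons)+6=y, t(cons)+6=z, e(vowel)+10=o, m(cons)+6=s.

yeyzos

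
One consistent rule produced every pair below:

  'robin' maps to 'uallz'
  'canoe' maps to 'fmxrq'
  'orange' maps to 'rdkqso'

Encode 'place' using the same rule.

The shifts repeat in a cycle of length 3: positions 0,1,… shift by +3, +12, +10, then the pattern repeats.
For place: p+3=s, l+12=x, a+10=k, c+3=f, e+12=q.

sxkfq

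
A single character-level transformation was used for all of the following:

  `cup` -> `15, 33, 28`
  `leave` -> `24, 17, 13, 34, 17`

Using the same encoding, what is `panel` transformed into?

c is letter #3 and maps to 15: an offset of 12. Each letter is replaced by its alphabet position (a=1..z=26) + 12.
Applying it to panel: p=16→28, a=1→13, n=14→26, e=5→17, l=12→24.

28, 13, 26, 17, 24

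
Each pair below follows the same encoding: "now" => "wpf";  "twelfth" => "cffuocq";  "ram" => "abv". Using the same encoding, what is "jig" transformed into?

The shift depends on letter class: consonant n→w is +9, but vowel o→p is +1. Vowels shift forward by 1 and consonants shift forward by 9.
For jig: j(cons)+9=s, i(vowel)+1=j, g(cons)+9=p.

sjp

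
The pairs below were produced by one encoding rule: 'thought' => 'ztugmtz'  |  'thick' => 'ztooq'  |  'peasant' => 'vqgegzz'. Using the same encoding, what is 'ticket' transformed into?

Shifts by position in thought: pos 0: t→z (+6), pos 1: h→t (+12), pos 2: o→u (+6), pos 3: u→g (+12) — repeating every 2. It's a Vigenère-style cipher with numeric key [6,12]: position i shifts by key[i mod 2].
On ticket: t+6=z, i+12=u, c+6=i, k+12=w, e+6=k, t+12=f.

zuiwkf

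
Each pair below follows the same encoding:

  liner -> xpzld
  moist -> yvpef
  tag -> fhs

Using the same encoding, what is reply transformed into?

dlbxk

Vowels shift forward by 7 and consonants shift forward by 12.
On reply: r(cons)+12=d, e(vowel)+7=l, p(cons)+12=b, l(cons)+12=x, y(cons)+12=k.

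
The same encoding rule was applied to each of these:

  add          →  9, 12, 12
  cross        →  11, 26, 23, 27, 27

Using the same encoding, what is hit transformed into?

16, 17, 28

The number is (letter's place in the alphabet, a=1) + 8.
On hit: h=8→16, i=9→17, t=20→28.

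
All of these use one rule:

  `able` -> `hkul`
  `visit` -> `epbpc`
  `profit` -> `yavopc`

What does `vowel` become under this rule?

evflu

The shift depends on letter class: consonant b→k is +9, but vowel a→h is +7. Two shifts are in play — +7 for a/e/i/o/u, +9 for every other letter.
For vowel: v(cons)+9=e, o(vowel)+7=v, w(cons)+9=f, e(vowel)+7=l, l(cons)+9=u.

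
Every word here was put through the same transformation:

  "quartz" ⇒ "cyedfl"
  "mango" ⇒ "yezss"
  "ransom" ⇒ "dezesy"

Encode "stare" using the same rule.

efedi

The shift depends on letter class: consonant q→c is +12, but vowel u→y is +4. The rule splits by letter class: vowels +4, consonants +12.
Applying it to stare: s(cons)+12=e, t(cons)+12=f, a(vowel)+4=e, r(cons)+12=d, e(vowel)+4=i.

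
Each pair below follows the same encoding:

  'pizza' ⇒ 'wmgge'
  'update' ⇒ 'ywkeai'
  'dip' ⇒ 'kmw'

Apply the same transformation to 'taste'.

aezai

The shift depends on letter class: consonant p→w is +7, but vowel i→m is +4. Vowels shift forward by 4 and consonants shift forward by 7.
For taste: t(cons)+7=a, a(vowel)+4=e, s(cons)+7=z, t(cons)+7=a, e(vowel)+4=i.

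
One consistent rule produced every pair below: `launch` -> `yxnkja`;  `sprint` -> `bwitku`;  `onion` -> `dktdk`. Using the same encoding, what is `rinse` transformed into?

l(11)→y(24) and a(0)→x(23) fit y≡19x+23 (mod 26); the inverse of 19 mod 26 is 11. Each letter's alphabet position (a=0..z=25) is mapped through 19·x+23 mod 26 — an affine cipher.
Applying it to rinse: r(17)→19·17+23≡8=i; i(8)→19·8+23≡19=t; n(13)→19·13+23≡10=k; s(18)→19·18+23≡1=b; e(4)→19·4+23≡21=v (all mod 26).

itkbv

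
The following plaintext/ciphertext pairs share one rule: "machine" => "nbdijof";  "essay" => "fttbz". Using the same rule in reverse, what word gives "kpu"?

jot

This is a Caesar cipher with shift 1.
Decoding kpu: k−1=j, p−1=o, u−1=t.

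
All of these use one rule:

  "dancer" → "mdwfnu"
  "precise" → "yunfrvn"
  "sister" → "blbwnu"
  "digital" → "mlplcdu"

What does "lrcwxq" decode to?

cotton

Shifts by position in dancer: pos 0: d→m (+9), pos 1: a→d (+3), pos 2: n→w (+9), pos 3: c→f (+3) — repeating every 2. The shifts repeat in a cycle of length 2: positions 0,1,… shift by +9, +3, then the pattern repeats.
Undoing it on lrcwxq: l−9=c, r−3=o, c−9=t, w−3=t, x−9=o, q−3=n.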